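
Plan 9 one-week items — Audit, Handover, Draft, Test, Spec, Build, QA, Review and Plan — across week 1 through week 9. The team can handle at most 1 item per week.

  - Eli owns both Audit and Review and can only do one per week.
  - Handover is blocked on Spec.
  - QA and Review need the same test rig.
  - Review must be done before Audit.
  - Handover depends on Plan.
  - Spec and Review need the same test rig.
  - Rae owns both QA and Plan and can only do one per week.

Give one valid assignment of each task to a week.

Build=week 8, QA=week 9, Plan=week 2, Draft=week 6, Test=week 7, Handover=week 3, Audit=week 5, Spec=week 1, Review=week 4

Checking: Plan(week 2) before Handover(week 3); Spec(week 1) before Handover(week 3); Review(week 4) before Audit(week 5); QA(week 9) != Review(week 4); Spec(week 1) != Review(week 4); QA(week 9) != Plan(week 2); Audit(week 5) != Review(week 4); max 1 per week (cap 1).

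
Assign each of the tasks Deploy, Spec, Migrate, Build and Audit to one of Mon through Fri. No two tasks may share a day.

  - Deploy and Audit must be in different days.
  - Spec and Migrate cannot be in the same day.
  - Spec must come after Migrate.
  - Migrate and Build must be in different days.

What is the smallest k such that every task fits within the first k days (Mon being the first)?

5

The precedence chain requires at least 2 distinct days.
With at most 1 per day and 5 tasks, at least 5 days are needed.
5 works (last occupied day: Fri): for example Audit in Fri, Spec in Tue, Build in Thu, Migrate in Mon, Deploy in Wed.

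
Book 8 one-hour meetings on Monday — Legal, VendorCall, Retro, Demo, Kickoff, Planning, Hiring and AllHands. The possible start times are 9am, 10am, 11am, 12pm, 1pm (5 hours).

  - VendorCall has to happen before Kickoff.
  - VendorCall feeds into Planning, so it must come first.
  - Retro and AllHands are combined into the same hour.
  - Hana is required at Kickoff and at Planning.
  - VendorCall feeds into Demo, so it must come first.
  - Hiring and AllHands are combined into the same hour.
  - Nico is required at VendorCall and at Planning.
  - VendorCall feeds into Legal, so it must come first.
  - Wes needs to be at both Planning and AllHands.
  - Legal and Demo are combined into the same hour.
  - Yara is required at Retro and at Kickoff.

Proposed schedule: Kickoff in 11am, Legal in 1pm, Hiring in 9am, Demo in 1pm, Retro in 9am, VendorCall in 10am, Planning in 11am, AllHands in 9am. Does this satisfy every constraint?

Invalid. Hana is required at Kickoff and at Planning.

Nico is required at VendorCall and at Planning — holds.
Retro and AllHands are combined into the same hour — holds.
VendorCall has to happen before Kickoff — holds.
VendorCall feeds into Demo, so it must come first — holds.
Wes needs to be at both Planning and AllHands — holds.
VendorCall feeds into Planning, so it must come first — holds.
Hiring and AllHands are combined into the same hour — holds.
Legal and Demo are combined into the same hour — holds.
VendorCall feeds into Legal, so it must come first — holds.
Yara is required at Retro and at Kickoff — holds.
Hana is required at Kickoff and at Planning — violated.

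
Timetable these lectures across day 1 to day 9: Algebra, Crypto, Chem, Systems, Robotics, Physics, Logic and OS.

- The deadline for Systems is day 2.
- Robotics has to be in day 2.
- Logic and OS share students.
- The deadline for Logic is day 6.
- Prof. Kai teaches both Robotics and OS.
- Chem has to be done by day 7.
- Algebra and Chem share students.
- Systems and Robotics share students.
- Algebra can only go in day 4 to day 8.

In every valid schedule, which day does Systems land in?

day 1

Systems's window is day 1–day 2.
Robotics is fixed at day 2, and Systems can't share a day with Robotics.
So Systems must be day 1.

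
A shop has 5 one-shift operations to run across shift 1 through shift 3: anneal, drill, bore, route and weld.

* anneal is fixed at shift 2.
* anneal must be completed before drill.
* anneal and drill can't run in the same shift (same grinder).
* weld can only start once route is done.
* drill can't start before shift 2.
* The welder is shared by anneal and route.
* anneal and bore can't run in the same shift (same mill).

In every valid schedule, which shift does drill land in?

shift 3

drill's window is shift 2–shift 3.
anneal is fixed at shift 2, and drill can't share a shift with anneal.
So drill must be shift 3.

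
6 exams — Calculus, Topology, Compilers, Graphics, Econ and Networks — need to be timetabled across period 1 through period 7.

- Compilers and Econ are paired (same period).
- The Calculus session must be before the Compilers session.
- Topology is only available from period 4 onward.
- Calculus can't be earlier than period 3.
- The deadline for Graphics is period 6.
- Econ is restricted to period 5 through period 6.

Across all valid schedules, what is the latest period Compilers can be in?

Compilers must be in the same period as Econ, which can't be before period 5, so Compilers is at least period 5; Compilers must be in the same period as Econ, which can't be after period 6, so Compilers is at most period 6.
Compilers at period 6 is achievable: Topology -> period 4; Graphics -> period 1; Econ -> period 6; Calculus -> period 3; Networks -> period 1; Compilers -> period 6.

period 6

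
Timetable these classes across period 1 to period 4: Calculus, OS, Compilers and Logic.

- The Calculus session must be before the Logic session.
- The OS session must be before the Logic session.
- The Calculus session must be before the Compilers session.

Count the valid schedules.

Splitting on Calculus: it can be period 1 (18), period 2 (10), period 3 (3). Listing each branch's schedules as (OS, Compilers, Logic) by period number:
Calculus=period 1: (1,2,2) (1,2,3) (1,2,4) (1,3,2) (1,3,3) (1,3,4) (1,4,2) (1,4,3) (1,4,4) (2,2,3) (2,2,4) (2,3,3) (2,3,4) (2,4,3) (2,4,4) (3,2,4) (3,3,4) (3,4,4) — 18.
Calculus=period 2: (1,3,3) (1,3,4) (1,4,3) (1,4,4) (2,3,3) (2,3,4) (2,4,3) (2,4,4) (3,3,4) (3,4,4) — 10.
Calculus=period 3: (1,4,4) (2,4,4) (3,4,4) — 3.
Summing: 18 + 10 + 3 = 31.

31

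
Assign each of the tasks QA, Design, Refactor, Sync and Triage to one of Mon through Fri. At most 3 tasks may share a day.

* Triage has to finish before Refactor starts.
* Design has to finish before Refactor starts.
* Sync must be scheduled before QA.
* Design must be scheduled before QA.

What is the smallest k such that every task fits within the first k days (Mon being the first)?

2 days

The precedence chain requires at least 2 distinct days.
With at most 3 per day and 5 tasks, at least 2 days are needed.
2 works (last occupied day: Tue): for example Triage -> Mon; Refactor -> Tue; Sync -> Mon; QA -> Tue; Design -> Mon.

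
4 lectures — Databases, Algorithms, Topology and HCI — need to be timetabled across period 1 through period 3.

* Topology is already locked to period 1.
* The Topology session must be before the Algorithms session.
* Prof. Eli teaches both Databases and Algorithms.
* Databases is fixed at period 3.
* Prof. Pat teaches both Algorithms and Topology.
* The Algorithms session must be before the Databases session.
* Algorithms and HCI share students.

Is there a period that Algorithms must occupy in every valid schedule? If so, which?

period 2

Topology is fixed at period 1 and must come before Algorithms, so Algorithms is at least period 2.
Databases is fixed at period 3 and must come after Algorithms, so Algorithms is at most period 2.
So Algorithms must be period 2.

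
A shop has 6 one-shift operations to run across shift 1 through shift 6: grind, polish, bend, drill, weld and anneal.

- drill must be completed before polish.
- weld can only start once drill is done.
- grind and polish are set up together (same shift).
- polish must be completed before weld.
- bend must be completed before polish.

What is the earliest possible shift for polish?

shift 2

Precedence pushes polish to at least shift 2; downstream work caps polish at shift 5.
polish at shift 2 is achievable: drill -> shift 1, anneal -> shift 1, polish -> shift 2, weld -> shift 3, bend -> shift 1, grind -> shift 2.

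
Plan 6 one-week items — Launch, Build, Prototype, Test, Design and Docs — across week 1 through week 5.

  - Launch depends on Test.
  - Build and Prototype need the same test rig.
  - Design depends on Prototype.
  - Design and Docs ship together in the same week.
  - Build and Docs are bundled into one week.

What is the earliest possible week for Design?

Precedence pushes Design to at least week 2.
Design at week 2 is achievable: Build=week 2, Design=week 2, Launch=week 2, Docs=week 2, Test=week 1, Prototype=week 1.

week 2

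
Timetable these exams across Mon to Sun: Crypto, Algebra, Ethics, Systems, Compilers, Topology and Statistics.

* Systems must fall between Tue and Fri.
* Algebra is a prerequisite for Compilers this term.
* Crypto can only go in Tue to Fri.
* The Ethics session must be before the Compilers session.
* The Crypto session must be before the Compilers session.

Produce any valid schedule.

Algebra -> Mon; Crypto -> Tue; Systems -> Tue; Statistics -> Mon; Ethics -> Mon; Compilers -> Wed; Topology -> Mon

Checking: Algebra(Mon) before Compilers(Wed); Ethics(Mon) before Compilers(Wed); Crypto(Tue) before Compilers(Wed); Systems=Tue in [Tue,Fri]; Crypto=Tue in [Tue,Fri].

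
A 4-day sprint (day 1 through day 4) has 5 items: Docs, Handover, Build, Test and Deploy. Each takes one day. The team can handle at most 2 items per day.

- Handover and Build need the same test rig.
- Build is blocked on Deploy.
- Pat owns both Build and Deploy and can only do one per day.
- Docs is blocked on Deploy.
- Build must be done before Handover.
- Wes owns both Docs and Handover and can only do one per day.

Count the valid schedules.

Splitting on Docs: it can be day 2 (10), day 3 (10), day 4 (4). Listing each branch's schedules as (Handover, Build, Test, Deploy) by day number:
Docs=day 2: (3,2,1,1) (3,2,3,1) (3,2,4,1) (4,2,1,1) (4,2,3,1) (4,2,4,1) (4,3,1,1) (4,3,2,1) (4,3,3,1) (4,3,4,1) — 10.
Docs=day 3: (4,2,1,1) (4,2,2,1) (4,2,3,1) (4,2,4,1) (4,3,1,1) (4,3,1,2) (4,3,2,1) (4,3,2,2) (4,3,4,1) (4,3,4,2) — 10.
Docs=day 4: (3,2,1,1) (3,2,2,1) (3,2,3,1) (3,2,4,1) — 4.
Summing: 10 + 10 + 4 = 24.

24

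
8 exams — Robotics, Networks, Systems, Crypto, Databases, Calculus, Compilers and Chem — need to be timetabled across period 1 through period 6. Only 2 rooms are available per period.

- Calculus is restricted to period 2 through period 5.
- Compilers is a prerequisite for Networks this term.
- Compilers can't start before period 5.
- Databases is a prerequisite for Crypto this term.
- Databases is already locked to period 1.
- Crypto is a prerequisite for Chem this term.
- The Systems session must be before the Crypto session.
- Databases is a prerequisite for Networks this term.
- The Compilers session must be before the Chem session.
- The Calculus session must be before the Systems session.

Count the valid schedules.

17

Splitting on Robotics: it can be period 1 (4), period 2 (4), period 3 (4), period 4 (4), period 5 (1). Listing each branch's schedules as (Networks, Systems, Crypto, Databases, Calculus, Compilers, Chem) by period number:
Robotics=period 1: (6,3,4,1,2,5,6) (6,3,5,1,2,5,6) (6,4,5,1,2,5,6) (6,4,5,1,3,5,6) — 4.
Robotics=period 2: (6,3,4,1,2,5,6) (6,3,5,1,2,5,6) (6,4,5,1,2,5,6) (6,4,5,1,3,5,6) — 4.
Robotics=period 3: (6,3,4,1,2,5,6) (6,3,5,1,2,5,6) (6,4,5,1,2,5,6) (6,4,5,1,3,5,6) — 4.
Robotics=period 4: (6,3,4,1,2,5,6) (6,3,5,1,2,5,6) (6,4,5,1,2,5,6) (6,4,5,1,3,5,6) — 4.
Robotics=period 5: (6,3,4,1,2,5,6) — 1.
Summing: 4 + 4 + 4 + 4 + 1 = 17.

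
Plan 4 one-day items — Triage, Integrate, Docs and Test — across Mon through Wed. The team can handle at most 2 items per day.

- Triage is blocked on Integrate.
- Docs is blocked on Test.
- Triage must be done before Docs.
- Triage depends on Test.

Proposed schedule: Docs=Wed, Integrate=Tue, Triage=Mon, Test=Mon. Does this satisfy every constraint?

No. Triage is blocked on Integrate is not satisfied.

Triage is blocked on Integrate — violated.
Docs is blocked on Test — holds.
The team can handle at most 2 items per day — holds.
Triage must be done before Docs — holds.
Triage depends on Test — violated.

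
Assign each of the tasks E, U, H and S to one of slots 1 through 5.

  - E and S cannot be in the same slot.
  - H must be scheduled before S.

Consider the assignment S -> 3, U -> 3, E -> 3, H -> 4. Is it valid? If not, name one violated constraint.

H must be scheduled before S — violated.
E and S cannot be in the same slot — violated.

No — it violates: H must be scheduled before S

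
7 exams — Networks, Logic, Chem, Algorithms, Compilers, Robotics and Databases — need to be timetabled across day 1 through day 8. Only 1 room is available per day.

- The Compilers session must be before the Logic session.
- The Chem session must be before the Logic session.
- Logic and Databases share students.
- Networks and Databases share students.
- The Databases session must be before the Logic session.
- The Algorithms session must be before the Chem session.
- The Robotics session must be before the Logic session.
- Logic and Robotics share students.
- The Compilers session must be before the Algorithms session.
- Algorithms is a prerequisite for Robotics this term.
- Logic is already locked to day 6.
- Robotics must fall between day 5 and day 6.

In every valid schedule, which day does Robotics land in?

Robotics's window is day 5–day 6.
Logic is fixed at day 6, and Robotics can't share a day with Logic.
So Robotics must be day 5.

day 5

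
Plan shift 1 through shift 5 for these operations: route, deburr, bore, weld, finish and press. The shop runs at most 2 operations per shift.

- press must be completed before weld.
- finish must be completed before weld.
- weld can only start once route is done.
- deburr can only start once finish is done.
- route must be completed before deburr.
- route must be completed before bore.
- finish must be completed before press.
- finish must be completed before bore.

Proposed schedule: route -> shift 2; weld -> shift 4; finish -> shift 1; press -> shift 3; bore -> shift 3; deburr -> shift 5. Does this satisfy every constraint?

Yes, all constraints hold

weld can only start once route is done — holds.
deburr can only start once finish is done — holds.
finish must be completed before press — holds.
finish must be completed before bore — holds.
route must be completed before bore — holds.
finish must be completed before weld — holds.
press must be completed before weld — holds.
The shop runs at most 2 operations per shift — holds.
route must be completed before deburr — holds.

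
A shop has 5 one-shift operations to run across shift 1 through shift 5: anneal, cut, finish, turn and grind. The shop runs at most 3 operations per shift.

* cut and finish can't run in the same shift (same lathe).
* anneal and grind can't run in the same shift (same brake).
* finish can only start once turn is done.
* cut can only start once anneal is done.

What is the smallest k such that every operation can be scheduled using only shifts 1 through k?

3

The precedence chain requires at least 2 distinct shifts.
With at most 3 per shift and 5 operations, at least 2 shifts are needed.
Could 2 shifts be enough, i.e. nothing placed later than shift 2? No: finish must come after turn (at shift 1 or later) → {shift 2}; cut must come after anneal (at shift 1 or later) → {shift 2}; finish can't share with cut (shift 2) → nothing is left.
So 2 shifts is not enough.
3 works (last occupied shift: shift 3): for example turn in shift 1, grind in shift 2, cut in shift 2, finish in shift 3, anneal in shift 1.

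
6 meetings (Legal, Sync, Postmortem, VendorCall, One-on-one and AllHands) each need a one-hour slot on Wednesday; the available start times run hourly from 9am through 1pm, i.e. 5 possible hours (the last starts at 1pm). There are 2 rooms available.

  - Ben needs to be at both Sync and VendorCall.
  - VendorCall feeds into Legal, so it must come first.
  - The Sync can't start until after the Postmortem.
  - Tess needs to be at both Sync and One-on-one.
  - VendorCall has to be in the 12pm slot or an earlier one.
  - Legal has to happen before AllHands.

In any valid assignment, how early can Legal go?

10am

Precedence pushes Legal to at least 10am; downstream work caps Legal at 12pm.
Legal at 10am is achievable: Sync -> 10am, Legal -> 10am, VendorCall -> 9am, One-on-one -> 11am, AllHands -> 11am, Postmortem -> 9am.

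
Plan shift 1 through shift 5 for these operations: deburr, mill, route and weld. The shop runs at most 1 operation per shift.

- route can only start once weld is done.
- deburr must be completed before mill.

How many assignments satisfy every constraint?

30

Splitting on deburr: it can be shift 1 (12), shift 2 (9), shift 3 (6), shift 4 (3). Listing each branch's schedules as (mill, route, weld) by shift number:
deburr=shift 1: (2,4,3) (2,5,3) (2,5,4) (3,4,2) (3,5,2) (3,5,4) (4,3,2) (4,5,2) (4,5,3) (5,3,2) (5,4,2) (5,4,3) — 12.
deburr=shift 2: (3,4,1) (3,5,1) (3,5,4) (4,3,1) (4,5,1) (4,5,3) (5,3,1) (5,4,1) (5,4,3) — 9.
deburr=shift 3: (4,2,1) (4,5,1) (4,5,2) (5,2,1) (5,4,1) (5,4,2) — 6.
deburr=shift 4: (5,2,1) (5,3,1) (5,3,2) — 3.
Summing: 12 + 9 + 6 + 3 = 30.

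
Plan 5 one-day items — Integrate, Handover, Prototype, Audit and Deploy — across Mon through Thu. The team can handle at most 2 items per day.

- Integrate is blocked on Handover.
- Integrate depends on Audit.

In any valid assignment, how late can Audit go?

Downstream work caps Audit at Wed.
Audit at Wed is achievable: Audit=Wed, Prototype=Mon, Handover=Mon, Deploy=Tue, Integrate=Thu.

Wed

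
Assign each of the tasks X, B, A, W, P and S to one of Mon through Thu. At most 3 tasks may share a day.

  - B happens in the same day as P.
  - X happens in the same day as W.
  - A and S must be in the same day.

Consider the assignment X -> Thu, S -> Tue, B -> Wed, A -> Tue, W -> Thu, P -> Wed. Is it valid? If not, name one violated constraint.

Yes, all constraints hold

A and S must be in the same day — holds.
At most 3 tasks may share a day — holds.
B happens in the same day as P — holds.
X happens in the same day as W — holds.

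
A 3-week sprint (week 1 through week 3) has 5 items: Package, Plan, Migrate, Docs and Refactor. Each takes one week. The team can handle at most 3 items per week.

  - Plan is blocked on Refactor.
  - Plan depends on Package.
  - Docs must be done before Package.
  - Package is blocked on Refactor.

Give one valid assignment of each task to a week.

Migrate in week 1, Refactor in week 1, Package in week 2, Plan in week 3, Docs in week 1

Checking: Refactor(week 1) before Package(week 2); Docs(week 1) before Package(week 2); Package(week 2) before Plan(week 3); Refactor(week 1) before Plan(week 3); max 3 per week (cap 3).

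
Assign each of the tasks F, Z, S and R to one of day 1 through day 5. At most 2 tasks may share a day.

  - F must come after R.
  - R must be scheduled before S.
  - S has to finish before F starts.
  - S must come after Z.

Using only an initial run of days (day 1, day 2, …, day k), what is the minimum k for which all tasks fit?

3

The precedence chain requires at least 3 distinct days.
With at most 2 per day and 4 tasks, at least 2 days are needed.
3 works (last occupied day: day 3): for example F=day 3, Z=day 1, S=day 2, R=day 1.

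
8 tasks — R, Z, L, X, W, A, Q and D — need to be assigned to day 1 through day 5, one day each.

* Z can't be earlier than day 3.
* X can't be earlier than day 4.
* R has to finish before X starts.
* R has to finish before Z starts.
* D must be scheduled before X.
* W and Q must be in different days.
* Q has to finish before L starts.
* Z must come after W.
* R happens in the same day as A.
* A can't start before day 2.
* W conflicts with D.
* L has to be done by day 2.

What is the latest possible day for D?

day 4

Downstream work caps D at day 4.
D at day 4 is achievable: W -> day 2, A -> day 2, X -> day 5, R -> day 2, D -> day 4, Q -> day 1, L -> day 2, Z -> day 3.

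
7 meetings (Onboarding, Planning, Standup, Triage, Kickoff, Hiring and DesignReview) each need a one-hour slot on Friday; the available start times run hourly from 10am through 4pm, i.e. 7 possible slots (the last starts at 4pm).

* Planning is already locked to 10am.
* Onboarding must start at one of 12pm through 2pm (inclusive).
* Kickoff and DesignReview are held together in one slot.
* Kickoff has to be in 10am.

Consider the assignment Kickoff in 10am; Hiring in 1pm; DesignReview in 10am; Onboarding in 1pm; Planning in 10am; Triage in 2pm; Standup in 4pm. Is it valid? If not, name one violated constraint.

Planning is already locked to 10am — holds.
Kickoff has to be in 10am — holds.
Onboarding must start at one of 12pm through 2pm (inclusive) — holds.
Kickoff and DesignReview are held together in one slot — holds.

Yes, all constraints hold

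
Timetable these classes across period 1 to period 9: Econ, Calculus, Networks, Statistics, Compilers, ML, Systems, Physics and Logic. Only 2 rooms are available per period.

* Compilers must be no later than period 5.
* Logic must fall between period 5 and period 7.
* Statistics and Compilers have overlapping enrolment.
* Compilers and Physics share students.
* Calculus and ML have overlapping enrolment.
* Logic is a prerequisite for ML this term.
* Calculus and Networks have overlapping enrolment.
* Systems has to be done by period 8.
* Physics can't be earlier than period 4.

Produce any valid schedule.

Statistics=period 3, Calculus=period 2, Logic=period 5, Compilers=period 1, Networks=period 3, ML=period 6, Physics=period 4, Econ=period 2, Systems=period 1

Checking: Logic(period 5) before ML(period 6); Compilers(period 1) != Physics(period 4); Calculus(period 2) != ML(period 6); Calculus(period 2) != Networks(period 3); Statistics(period 3) != Compilers(period 1); Logic=period 5 in [period 5,period 7]; Systems=period 1 in [period 1,period 8]; Compilers=period 1 in [period 1,period 5]; Physics=period 4 in [period 4,period 9]; max 2 per period (cap 2).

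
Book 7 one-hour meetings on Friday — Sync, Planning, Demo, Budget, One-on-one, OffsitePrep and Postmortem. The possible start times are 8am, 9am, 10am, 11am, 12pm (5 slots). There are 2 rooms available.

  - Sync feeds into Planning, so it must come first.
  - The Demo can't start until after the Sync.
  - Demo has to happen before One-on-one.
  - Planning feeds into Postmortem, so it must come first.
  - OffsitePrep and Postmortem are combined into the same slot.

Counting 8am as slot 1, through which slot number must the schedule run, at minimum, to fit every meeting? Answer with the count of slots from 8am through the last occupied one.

4

The precedence chain requires at least 3 distinct slots.
With at most 2 per slot and 7 meetings, at least 4 slots are needed.
4 works (last occupied slot: 11am): for example OffsitePrep=11am; Postmortem=11am; Demo=9am; Sync=8am; One-on-one=10am; Budget=8am; Planning=9am.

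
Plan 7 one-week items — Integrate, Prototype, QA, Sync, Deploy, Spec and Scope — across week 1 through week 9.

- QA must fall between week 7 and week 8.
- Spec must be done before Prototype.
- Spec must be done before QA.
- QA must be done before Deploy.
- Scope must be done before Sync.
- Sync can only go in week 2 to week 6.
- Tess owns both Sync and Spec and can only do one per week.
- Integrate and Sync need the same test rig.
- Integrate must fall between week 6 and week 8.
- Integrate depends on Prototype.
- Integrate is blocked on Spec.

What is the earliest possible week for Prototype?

week 2

Precedence pushes Prototype to at least week 2; downstream work caps Prototype at week 7.
Prototype at week 2 is achievable: QA=week 7; Scope=week 1; Prototype=week 2; Integrate=week 6; Spec=week 1; Deploy=week 8; Sync=week 2.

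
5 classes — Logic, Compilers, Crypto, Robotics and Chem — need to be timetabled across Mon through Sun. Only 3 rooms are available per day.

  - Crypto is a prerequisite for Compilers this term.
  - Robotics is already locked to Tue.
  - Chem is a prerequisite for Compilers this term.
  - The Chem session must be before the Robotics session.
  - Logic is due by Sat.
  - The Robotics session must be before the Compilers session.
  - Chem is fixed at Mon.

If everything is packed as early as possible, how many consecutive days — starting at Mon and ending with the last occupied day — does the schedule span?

The precedence chain requires at least 3 distinct days.
With at most 3 per day and 5 classes, at least 2 days are needed.
3 works (last occupied day: Wed): for example Robotics=Tue, Chem=Mon, Logic=Mon, Compilers=Wed, Crypto=Mon.

3 days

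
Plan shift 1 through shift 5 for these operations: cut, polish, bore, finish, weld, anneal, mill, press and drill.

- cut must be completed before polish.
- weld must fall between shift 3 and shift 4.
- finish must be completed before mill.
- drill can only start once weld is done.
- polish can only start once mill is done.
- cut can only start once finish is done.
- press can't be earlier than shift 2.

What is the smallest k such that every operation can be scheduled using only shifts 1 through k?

The precedence chain requires at least 3 distinct shifts.
Propagating the time windows through the other constraints, drill can't land before shift 4, so the schedule must run through at least shift 4.
4 works (last occupied shift: shift 4): for example weld -> shift 3, press -> shift 2, bore -> shift 1, drill -> shift 4, anneal -> shift 1, polish -> shift 3, cut -> shift 2, mill -> shift 2, finish -> shift 1.

4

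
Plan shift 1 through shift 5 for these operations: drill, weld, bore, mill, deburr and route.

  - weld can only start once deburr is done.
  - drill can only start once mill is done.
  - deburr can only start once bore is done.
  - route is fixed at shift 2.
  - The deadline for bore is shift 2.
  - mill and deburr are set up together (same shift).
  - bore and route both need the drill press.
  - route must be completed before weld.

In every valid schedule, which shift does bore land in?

shift 1

bore's window is shift 1–shift 2.
route is fixed at shift 2, and bore can't share a shift with route.
So bore must be shift 1.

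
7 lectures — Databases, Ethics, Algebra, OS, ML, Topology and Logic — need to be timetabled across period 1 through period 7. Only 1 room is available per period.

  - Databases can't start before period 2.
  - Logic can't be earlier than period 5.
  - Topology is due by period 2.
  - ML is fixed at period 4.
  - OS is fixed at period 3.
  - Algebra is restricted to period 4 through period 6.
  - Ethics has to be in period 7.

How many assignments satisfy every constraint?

2

Enumerating: ML -> period 4, Databases -> period 2, Topology -> period 1, OS -> period 3, Algebra -> period 5, Ethics -> period 7, Logic -> period 6 | OS=period 3, Ethics=period 7, Topology=period 1, Algebra=period 6, Databases=period 2, Logic=period 5, ML=period 4.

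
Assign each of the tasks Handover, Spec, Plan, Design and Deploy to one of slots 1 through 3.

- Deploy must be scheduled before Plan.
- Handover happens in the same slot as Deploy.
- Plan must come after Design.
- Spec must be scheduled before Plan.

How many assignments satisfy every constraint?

Splitting on Handover: it can be 1 (5), 2 (4). Listing each branch's schedules as (Spec, Plan, Design, Deploy):
Handover=1: (1,2,1,1) (1,3,1,1) (1,3,2,1) (2,3,1,1) (2,3,2,1) — 5.
Handover=2: (1,3,1,2) (1,3,2,2) (2,3,1,2) (2,3,2,2) — 4.
Summing: 5 + 4 = 9.

9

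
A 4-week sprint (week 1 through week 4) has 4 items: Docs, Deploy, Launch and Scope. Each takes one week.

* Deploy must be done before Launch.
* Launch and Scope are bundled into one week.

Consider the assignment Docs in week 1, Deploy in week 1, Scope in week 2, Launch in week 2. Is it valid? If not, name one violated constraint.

Yes

Launch and Scope are bundled into one week — holds.
Deploy must be done before Launch — holds.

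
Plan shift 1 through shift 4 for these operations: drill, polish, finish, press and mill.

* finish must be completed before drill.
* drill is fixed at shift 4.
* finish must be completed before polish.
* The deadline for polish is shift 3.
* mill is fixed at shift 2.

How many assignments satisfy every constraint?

Splitting on polish: it can be shift 2 (4), shift 3 (8). Listing each branch's schedules as (drill, finish, press, mill) by shift number:
polish=shift 2: (4,1,1,2) (4,1,2,2) (4,1,3,2) (4,1,4,2) — 4.
polish=shift 3: (4,1,1,2) (4,1,2,2) (4,1,3,2) (4,1,4,2) (4,2,1,2) (4,2,2,2) (4,2,3,2) (4,2,4,2) — 8.
Summing: 4 + 8 = 12.

12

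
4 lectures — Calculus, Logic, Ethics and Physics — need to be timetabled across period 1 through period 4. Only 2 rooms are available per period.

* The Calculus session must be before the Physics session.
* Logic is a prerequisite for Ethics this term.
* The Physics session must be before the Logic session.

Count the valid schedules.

Enumerating: Physics -> period 2; Ethics -> period 4; Logic -> period 3; Calculus -> period 1.

1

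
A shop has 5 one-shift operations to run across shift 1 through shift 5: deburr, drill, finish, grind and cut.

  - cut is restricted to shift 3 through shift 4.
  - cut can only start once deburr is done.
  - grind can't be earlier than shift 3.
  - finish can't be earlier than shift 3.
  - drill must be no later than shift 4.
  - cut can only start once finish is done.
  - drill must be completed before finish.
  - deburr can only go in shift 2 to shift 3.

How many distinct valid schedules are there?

12

Splitting on deburr: it can be shift 2 (6), shift 3 (6). Listing each branch's schedules as (drill, finish, grind, cut) by shift number:
deburr=shift 2: (1,3,3,4) (1,3,4,4) (1,3,5,4) (2,3,3,4) (2,3,4,4) (2,3,5,4) — 6.
deburr=shift 3: (1,3,3,4) (1,3,4,4) (1,3,5,4) (2,3,3,4) (2,3,4,4) (2,3,5,4) — 6.
Summing: 6 + 6 = 12.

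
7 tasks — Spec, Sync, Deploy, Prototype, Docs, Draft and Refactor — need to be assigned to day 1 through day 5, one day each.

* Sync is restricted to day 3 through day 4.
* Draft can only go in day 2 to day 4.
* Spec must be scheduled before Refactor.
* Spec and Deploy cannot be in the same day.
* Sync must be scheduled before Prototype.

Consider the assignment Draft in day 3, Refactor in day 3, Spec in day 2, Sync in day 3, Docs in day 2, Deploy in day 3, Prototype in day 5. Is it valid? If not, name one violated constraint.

Spec must be scheduled before Refactor — holds.
Spec and Deploy cannot be in the same day — holds.
Sync is restricted to day 3 through day 4 — holds.
Sync must be scheduled before Prototype — holds.
Draft can only go in day 2 to day 4 — holds.

Valid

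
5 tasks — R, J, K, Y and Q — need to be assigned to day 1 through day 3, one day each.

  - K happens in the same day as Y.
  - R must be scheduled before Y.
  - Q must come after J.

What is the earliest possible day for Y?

day 2

Precedence pushes Y to at least day 2.
Y at day 2 is achievable: Y=day 2; K=day 2; R=day 1; J=day 1; Q=day 2.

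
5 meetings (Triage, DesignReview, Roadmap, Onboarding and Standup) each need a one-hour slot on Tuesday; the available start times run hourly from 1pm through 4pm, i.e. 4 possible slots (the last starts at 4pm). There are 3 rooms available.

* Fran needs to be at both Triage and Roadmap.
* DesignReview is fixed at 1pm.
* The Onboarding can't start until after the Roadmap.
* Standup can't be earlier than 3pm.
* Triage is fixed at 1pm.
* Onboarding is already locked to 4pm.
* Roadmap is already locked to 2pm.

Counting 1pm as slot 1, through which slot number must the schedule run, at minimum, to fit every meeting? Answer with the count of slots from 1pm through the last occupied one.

4

The precedence chain requires at least 2 distinct slots.
With at most 3 per slot and 5 meetings, at least 2 slots are needed.
Onboarding can't be placed before 4pm — that is slot 4 counting from 1pm — so the schedule must run through at least 4 slots.
4 works (last occupied slot: 4pm): for example Triage in 1pm, Onboarding in 4pm, Roadmap in 2pm, DesignReview in 1pm, Standup in 3pm.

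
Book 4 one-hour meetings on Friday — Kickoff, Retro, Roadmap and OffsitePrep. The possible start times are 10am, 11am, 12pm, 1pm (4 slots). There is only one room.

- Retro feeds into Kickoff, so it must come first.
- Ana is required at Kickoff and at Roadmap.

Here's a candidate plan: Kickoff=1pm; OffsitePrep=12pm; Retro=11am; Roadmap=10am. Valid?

Yes, all constraints hold

Ana is required at Kickoff and at Roadmap — holds.
There is only one room — holds.
Retro feeds into Kickoff, so it must come first — holds.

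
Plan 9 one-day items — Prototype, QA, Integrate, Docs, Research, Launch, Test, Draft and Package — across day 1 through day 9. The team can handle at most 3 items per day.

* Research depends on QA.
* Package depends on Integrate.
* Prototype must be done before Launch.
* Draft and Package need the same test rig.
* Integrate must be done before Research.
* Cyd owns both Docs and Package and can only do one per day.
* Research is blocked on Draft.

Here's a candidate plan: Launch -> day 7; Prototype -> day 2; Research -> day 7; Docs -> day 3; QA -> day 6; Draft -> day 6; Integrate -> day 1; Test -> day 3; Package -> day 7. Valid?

Cyd owns both Docs and Package and can only do one per day — holds.
Prototype must be done before Launch — holds.
Research is blocked on Draft — holds.
Package depends on Integrate — holds.
Integrate must be done before Research — holds.
Research depends on QA — holds.
The team can handle at most 3 items per day — holds.
Draft and Package need the same test rig — holds.

Yes, all constraints hold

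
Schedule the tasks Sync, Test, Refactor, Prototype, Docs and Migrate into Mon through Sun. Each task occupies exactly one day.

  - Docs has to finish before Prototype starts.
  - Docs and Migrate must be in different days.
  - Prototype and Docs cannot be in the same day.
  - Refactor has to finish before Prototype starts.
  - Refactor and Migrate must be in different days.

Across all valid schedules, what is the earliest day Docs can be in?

Mon

Downstream work caps Docs at Sat.
Docs at Mon is achievable: Test in Mon, Refactor in Mon, Prototype in Tue, Sync in Mon, Migrate in Tue, Docs in Mon.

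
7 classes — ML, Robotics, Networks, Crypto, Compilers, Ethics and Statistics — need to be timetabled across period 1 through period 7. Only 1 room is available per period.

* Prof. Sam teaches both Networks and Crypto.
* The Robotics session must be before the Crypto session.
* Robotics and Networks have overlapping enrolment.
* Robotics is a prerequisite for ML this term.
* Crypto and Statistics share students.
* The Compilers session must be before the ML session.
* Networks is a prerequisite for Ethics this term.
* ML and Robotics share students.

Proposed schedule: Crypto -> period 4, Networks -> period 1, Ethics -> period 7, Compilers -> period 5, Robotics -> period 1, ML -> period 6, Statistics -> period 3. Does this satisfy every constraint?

No — it violates: Robotics and Networks have overlapping enrolment

Prof. Sam teaches both Networks and Crypto — holds.
The Compilers session must be before the ML session — holds.
Robotics and Networks have overlapping enrolment — violated.
ML and Robotics share students — holds.
Networks is a prerequisite for Ethics this term — holds.
Crypto and Statistics share students — holds.
Only 1 room is available per period — violated.
The Robotics session must be before the Crypto session — holds.
Robotics is a prerequisite for ML this term — holds.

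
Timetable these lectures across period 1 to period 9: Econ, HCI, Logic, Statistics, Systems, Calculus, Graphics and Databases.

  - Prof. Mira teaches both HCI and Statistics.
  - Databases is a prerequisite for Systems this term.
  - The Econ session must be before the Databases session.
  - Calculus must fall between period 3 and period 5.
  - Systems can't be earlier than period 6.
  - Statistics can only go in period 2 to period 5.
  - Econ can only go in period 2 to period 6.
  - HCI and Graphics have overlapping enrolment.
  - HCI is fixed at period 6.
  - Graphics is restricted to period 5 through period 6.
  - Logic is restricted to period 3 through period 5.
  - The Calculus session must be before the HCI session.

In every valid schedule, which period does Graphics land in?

Graphics's window is period 5–period 6.
HCI is fixed at period 6, and Graphics can't share a period with HCI.
So Graphics must be period 5.

period 5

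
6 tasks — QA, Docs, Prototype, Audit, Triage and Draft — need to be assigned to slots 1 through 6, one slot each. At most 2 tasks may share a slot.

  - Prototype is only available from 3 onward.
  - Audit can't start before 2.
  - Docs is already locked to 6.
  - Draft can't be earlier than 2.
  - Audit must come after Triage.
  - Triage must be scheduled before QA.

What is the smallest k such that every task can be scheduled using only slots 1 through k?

The precedence chain requires at least 2 distinct slots.
With at most 2 per slot and 6 tasks, at least 3 slots are needed.
Docs can't be placed before 6, so the schedule must run through at least slot 6.
6 works (last occupied slot: 6): for example QA=3, Prototype=3, Docs=6, Draft=2, Audit=2, Triage=1.

6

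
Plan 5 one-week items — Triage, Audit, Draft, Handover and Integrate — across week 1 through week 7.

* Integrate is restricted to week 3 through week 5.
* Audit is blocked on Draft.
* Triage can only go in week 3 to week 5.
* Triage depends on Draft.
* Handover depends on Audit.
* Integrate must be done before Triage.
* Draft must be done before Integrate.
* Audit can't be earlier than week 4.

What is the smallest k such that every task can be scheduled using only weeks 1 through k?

The precedence chain requires at least 3 distinct weeks.
Propagating the time windows through the other constraints, Handover can't land before week 5, so the schedule must run through at least week 5.
5 works (last occupied week: week 5): for example Integrate -> week 3; Handover -> week 5; Triage -> week 4; Audit -> week 4; Draft -> week 1.

5 weeks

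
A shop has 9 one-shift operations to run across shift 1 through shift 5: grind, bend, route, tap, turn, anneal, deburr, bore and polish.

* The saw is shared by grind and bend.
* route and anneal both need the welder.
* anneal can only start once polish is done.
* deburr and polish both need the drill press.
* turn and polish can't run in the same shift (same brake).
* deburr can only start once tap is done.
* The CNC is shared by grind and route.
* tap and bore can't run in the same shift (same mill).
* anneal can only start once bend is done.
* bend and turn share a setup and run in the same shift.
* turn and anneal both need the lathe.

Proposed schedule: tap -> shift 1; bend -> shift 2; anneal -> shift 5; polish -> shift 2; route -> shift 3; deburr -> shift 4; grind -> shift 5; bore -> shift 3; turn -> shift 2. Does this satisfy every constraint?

No. turn and polish can't run in the same shift (same brake) is not satisfied.

The CNC is shared by grind and route — holds.
turn and polish can't run in the same shift (same brake) — violated.
The saw is shared by grind and bend — holds.
route and anneal both need the welder — holds.
tap and bore can't run in the same shift (same mill) — holds.
anneal can only start once polish is done — holds.
anneal can only start once bend is done — holds.
deburr can only start once tap is done — holds.
deburr and polish both need the drill press — holds.
bend and turn share a setup and run in the same shift — holds.
turn and anneal both need the lathe — holds.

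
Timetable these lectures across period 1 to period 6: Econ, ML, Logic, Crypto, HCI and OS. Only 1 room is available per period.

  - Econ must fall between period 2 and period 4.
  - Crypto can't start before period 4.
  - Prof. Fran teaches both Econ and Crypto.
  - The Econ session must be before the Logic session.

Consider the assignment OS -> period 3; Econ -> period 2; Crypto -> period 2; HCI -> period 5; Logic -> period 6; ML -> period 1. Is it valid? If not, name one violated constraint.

Prof. Fran teaches both Econ and Crypto — violated.
Only 1 room is available per period — violated.
The Econ session must be before the Logic session — holds.
Crypto can't start before period 4 — violated.
Econ must fall between period 2 and period 4 — holds.

No. Prof. Fran teaches both Econ and Crypto is not satisfied.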